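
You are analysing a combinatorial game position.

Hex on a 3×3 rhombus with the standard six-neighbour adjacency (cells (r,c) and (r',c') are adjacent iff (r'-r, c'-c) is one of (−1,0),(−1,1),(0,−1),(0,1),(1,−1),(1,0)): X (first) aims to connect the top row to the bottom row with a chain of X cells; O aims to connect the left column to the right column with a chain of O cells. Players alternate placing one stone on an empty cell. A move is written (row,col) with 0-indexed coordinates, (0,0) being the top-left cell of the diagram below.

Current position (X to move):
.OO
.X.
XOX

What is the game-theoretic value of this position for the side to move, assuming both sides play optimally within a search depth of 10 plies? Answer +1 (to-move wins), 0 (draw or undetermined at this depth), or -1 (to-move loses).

p1 X@[.OO/.X./XOX]: (0,0)[XOO/.X./XOX]-1* (1,0)[.OO/XX./XOX]-1 (1,2)[.OO/.XX/XOX]-1
p2 O@[XOO/.X./XOX]: (1,0)[XOO/OX./XOX]+1* (1,2)[XOO/.XO/XOX]-1
p3 X@[XOO/OX./XOX] terminal -1; root [.OO/.X./XOX] d10

value(.OO/.X./XOX, X) = -1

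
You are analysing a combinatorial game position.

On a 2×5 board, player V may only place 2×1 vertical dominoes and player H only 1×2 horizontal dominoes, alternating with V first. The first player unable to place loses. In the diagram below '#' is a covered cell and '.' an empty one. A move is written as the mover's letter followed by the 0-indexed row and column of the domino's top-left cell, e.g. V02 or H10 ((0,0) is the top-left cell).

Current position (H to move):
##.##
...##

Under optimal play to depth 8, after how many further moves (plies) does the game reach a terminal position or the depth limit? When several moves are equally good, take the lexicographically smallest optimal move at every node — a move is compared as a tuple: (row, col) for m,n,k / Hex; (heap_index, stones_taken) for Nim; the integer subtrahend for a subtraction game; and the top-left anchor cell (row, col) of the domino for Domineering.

p1 H@[##.##/...##]: H10[##.##/##.##]-1 H11[##.##/.####]+1*
p2 V@[##.##/.####] terminal -1; root [##.##/...##] d8

PV length from [##.##/...##]: 1 ply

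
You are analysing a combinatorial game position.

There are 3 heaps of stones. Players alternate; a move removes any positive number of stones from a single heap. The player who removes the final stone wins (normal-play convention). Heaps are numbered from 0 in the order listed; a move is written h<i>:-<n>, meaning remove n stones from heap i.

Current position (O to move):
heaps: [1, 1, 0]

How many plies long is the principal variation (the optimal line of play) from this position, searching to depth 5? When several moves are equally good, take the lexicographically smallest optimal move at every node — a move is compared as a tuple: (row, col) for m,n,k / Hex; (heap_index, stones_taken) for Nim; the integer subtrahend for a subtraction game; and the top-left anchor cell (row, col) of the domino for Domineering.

PV length from [(1,1,0)]: 2 plies

[(1,1,0)] O move#1: h0:-1:-1/(0,1,0)*, h1:-1:-1/(1,0,0)
[(0,1,0)] X move#2: h1:-1:+1/(0,0,0)*
[(0,0,0)] end (terminal -1, O#3); searched (1,1,0) to 5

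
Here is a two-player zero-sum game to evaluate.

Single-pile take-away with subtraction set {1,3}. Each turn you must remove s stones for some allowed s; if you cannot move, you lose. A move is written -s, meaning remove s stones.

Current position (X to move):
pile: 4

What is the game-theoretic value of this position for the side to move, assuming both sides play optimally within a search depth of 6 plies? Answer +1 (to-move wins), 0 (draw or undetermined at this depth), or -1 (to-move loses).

ply 1, X at 4 | -1=-1→3*; -3=-1→1
ply 2, O at 3 | -1=+1→2*; -3=+1→0
ply 3, X at 2 | -1=-1→1*
ply 4, O at 1 | -1=+1→0*
ply 5: 0 is terminal -1 (X); from 4 depth 6

value(4, X) = -1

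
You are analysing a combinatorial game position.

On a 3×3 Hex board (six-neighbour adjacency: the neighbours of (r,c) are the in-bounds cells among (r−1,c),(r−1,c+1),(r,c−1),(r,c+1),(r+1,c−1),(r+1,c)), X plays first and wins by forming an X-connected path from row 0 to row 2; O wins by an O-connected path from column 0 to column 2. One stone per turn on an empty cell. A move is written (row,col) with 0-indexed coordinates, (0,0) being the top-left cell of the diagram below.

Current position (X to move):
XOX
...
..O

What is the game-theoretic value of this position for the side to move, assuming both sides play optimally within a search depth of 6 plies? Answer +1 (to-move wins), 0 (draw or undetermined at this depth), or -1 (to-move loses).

value(XOX/.../..O, X) = +1

ply 1, X at XOX/.../..O | (1,0)=+1→XOX/X../..O*; (1,1)=+1→XOX/.X./..O; (1,2)=+1→XOX/..X/..O; (2,0)=+1→XOX/.../X.O; (2,1)=+1→XOX/.../.XO
ply 2, O at XOX/X../..O | (1,1)=-1→XOX/XO./..O*; (1,2)=-1→XOX/X.O/..O; (2,0)=-1→XOX/X../O.O; (2,1)=-1→XOX/X../.OO
ply 3, X at XOX/XO./..O | (1,2)=+1→XOX/XOX/..O*; (2,0)=+1→XOX/XO./X.O; (2,1)=+1→XOX/XO./.XO
ply 4, O at XOX/XOX/..O | (2,0)=-1→XOX/XOX/O.O*; (2,1)=-1→XOX/XOX/.OO
ply 5, X at XOX/XOX/O.O | (2,1)=+1→XOX/XOX/OXO*
ply 6: XOX/XOX/OXO is terminal -1 (O); from XOX/.../..O depth 6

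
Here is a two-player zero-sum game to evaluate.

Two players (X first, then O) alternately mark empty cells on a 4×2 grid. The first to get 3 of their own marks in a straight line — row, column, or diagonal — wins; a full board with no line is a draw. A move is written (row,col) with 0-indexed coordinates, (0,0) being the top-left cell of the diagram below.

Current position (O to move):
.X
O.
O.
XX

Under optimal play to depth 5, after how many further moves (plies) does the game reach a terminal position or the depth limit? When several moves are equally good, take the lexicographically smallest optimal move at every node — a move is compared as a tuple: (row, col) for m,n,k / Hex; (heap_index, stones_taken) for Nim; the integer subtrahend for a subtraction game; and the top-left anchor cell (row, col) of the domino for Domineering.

[.X/O./O./XX] O move#1: (0,0):+1/OX/O./O./XX*, (1,1):+0/.X/OO/O./XX, (2,1):+0/.X/O./OO/XX
[OX/O./O./XX] end (terminal -1, X#2); searched .X/O./O./XX to 5

PV length from [.X/O./O./XX]: 1 ply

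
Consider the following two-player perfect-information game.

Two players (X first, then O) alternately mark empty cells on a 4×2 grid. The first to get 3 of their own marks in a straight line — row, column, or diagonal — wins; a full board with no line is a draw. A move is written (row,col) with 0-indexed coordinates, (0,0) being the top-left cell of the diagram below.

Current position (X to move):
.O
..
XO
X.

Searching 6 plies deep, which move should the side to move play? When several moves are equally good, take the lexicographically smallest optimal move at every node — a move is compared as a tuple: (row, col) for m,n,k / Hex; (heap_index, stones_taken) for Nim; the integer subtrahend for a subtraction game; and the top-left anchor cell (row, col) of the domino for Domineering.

X's best at [.O/../XO/X.]: (1,0)

p1 X@[.O/../XO/X.]: (0,0)[XO/../XO/X.]-1 (1,0)[.O/X./XO/X.]+1* (1,1)[.O/.X/XO/X.]+0 (3,1)[.O/../XO/XX]-1
p2 O@[.O/X./XO/X.] terminal -1; root [.O/../XO/X.] d6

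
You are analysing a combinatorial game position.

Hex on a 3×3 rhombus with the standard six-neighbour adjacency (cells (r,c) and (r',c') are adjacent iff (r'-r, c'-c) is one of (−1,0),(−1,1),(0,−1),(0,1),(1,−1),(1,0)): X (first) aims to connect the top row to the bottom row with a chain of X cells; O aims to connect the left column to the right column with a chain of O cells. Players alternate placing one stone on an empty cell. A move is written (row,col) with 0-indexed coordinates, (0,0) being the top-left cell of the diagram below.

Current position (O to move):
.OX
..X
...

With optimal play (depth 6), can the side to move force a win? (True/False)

ply 1, O at .OX/..X/... | (0,0)=-1→OOX/..X/...*; (1,0)=-1→.OX/O.X/...; (1,1)=-1→.OX/.OX/...; (2,0)=-1→.OX/..X/O..; (2,1)=-1→.OX/..X/.O.; (2,2)=-1→.OX/..X/..O
ply 2, X at OOX/..X/... | (1,0)=+1→OOX/X.X/...*; (1,1)=+1→OOX/.XX/...; (2,0)=+1→OOX/..X/X..; (2,1)=+1→OOX/..X/.X.; (2,2)=+1→OOX/..X/..X
ply 3, O at OOX/X.X/... | (1,1)=-1→OOX/XOX/...*; (2,0)=-1→OOX/X.X/O..; (2,1)=-1→OOX/X.X/.O.; (2,2)=-1→OOX/X.X/..O
ply 4, X at OOX/XOX/... | (2,0)=+1→OOX/XOX/X..*; (2,1)=+1→OOX/XOX/.X.; (2,2)=+1→OOX/XOX/..X
ply 5, O at OOX/XOX/X.. | (2,1)=-1→OOX/XOX/XO.*; (2,2)=-1→OOX/XOX/X.O
ply 6, X at OOX/XOX/XO. | (2,2)=+1→OOX/XOX/XOX*
ply 7: OOX/XOX/XOX is terminal -1 (O); from .OX/..X/... depth 6

O winning at [.OX/..X/...]: False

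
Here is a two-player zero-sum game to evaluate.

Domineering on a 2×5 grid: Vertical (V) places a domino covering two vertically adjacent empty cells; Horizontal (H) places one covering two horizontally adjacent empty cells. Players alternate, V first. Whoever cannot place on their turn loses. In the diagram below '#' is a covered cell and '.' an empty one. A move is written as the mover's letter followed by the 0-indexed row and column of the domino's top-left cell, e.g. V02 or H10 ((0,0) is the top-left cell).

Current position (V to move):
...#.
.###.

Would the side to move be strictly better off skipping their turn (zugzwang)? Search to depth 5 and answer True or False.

zugzwang(...#./.###., V) = False

p1 V@[...#./.###.]: V00[#..#./####.]+1* V04[...##/.####]-1
p2 H@[#..#./####.]: H01[####./####.]-1*
p3 V@[####./####.]: V04[#####/#####]+1*
p4 H@[#####/#####] terminal -1; root [...#./.###.] d5
if V skipped the turn, H would face:
~ p1 H@[...#./.###.]: H00[##.#./.###.]-1* H01[.###./.###.]-1
~ p2 V@[##.#./.###.]: V04[##.##/.####]+1*
~ p3 H@[##.##/.####] terminal -1; root [...#./.###.] d5
compare (V): move=+1 vs pass=+1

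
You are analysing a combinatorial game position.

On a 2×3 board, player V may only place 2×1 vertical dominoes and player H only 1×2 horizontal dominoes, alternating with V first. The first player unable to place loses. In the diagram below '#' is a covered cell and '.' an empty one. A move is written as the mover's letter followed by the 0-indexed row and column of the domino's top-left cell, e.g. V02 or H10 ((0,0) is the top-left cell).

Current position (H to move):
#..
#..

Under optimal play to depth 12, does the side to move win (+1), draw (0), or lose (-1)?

value(#../#.., H) = +1

p1 H@[#../#..]: H01[###/#..]+1* H11[#../###]+1
p2 V@[###/#..] terminal -1; root [#../#..] d12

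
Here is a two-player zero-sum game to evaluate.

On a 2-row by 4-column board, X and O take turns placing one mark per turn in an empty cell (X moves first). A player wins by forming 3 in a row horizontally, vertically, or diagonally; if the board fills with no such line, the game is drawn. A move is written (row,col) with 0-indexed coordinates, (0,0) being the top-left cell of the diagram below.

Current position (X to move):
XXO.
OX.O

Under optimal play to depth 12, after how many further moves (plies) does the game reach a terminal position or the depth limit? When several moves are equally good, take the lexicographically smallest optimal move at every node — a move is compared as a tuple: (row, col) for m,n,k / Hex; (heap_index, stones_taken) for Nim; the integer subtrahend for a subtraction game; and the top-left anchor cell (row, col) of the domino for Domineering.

[XXO./OX.O] X move#1: (0,3):+0/XXOX/OX.O*, (1,2):+0/XXO./OXXO
[XXOX/OX.O] O move#2: (1,2):+0/XXOX/OXOO*
[XXOX/OXOO] end (terminal +0, X#3); searched XXO./OX.O to 12

PV length from [XXO./OX.O]: 2 plies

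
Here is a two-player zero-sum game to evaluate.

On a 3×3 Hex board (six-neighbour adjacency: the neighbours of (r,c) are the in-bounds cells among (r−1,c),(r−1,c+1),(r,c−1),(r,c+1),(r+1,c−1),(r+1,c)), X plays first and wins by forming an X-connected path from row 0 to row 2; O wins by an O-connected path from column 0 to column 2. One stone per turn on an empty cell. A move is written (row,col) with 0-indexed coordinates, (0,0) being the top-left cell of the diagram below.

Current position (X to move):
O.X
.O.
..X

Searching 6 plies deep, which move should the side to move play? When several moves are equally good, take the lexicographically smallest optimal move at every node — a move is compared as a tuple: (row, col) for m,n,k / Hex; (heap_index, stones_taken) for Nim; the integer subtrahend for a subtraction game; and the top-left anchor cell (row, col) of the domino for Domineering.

X's best at [O.X/.O./..X]: (1,2)

ply 1, X at O.X/.O./..X | (0,1)=-1→OXX/.O./..X; (1,0)=-1→O.X/XO./..X; (1,2)=+1→O.X/.OX/..X*; (2,0)=-1→O.X/.O./X.X; (2,1)=-1→O.X/.O./.XX
ply 2: O.X/.OX/..X is terminal -1 (O); from O.X/.O./..X depth 6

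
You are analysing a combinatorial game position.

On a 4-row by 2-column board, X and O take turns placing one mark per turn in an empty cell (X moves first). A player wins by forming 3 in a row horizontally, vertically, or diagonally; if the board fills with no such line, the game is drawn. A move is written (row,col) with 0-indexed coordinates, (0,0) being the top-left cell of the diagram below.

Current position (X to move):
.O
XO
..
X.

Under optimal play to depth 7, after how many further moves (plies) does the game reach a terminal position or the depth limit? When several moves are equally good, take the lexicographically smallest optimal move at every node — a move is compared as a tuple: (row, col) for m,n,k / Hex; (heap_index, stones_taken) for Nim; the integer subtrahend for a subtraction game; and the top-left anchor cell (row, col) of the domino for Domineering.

PV length from [.O/XO/../X.]: 1 ply

p1 X@[.O/XO/../X.]: (0,0)[XO/XO/../X.]-1 (2,0)[.O/XO/X./X.]+1* (2,1)[.O/XO/.X/X.]+0 (3,1)[.O/XO/../XX]-1
p2 O@[.O/XO/X./X.] terminal -1; root [.O/XO/../X.] d7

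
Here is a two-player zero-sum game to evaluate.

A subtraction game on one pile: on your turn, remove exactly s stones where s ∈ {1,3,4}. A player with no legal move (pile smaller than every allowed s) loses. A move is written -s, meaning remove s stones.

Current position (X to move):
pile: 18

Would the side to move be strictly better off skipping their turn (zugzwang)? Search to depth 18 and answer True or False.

ply 1, X at 18 | -1=-1→17; -3=-1→15; -4=+1→14*
ply 2, O at 14 | -1=-1→13*; -3=-1→11; -4=-1→10
ply 3, X at 13 | -1=-1→12; -3=-1→10; -4=+1→9*
ply 4, O at 9 | -1=-1→8*; -3=-1→6; -4=-1→5
ply 5, X at 8 | -1=+1→7*; -3=-1→5; -4=-1→4
ply 6, O at 7 | -1=-1→6*; -3=-1→4; -4=-1→3
ply 7, X at 6 | -1=-1→5; -3=-1→3; -4=+1→2*
ply 8, O at 2 | -1=-1→1*
ply 9, X at 1 | -1=+1→0*
ply 10: 0 is terminal -1 (O); from 18 depth 18
suppose X passes — search the same position with O to move:
pass> ply 1, O at 18 | -1=-1→17; -3=-1→15; -4=+1→14*
pass> ply 2, X at 14 | -1=-1→13*; -3=-1→11; -4=-1→10
pass> ply 3, O at 13 | -1=-1→12; -3=-1→10; -4=+1→9*
pass> ply 4, X at 9 | -1=-1→8*; -3=-1→6; -4=-1→5
pass> ply 5, O at 8 | -1=+1→7*; -3=-1→5; -4=-1→4
pass> ply 6, X at 7 | -1=-1→6*; -3=-1→4; -4=-1→3
pass> ply 7, O at 6 | -1=-1→5; -3=-1→3; -4=+1→2*
pass> ply 8, X at 2 | -1=-1→1*
pass> ply 9, O at 1 | -1=+1→0*
pass> ply 10: 0 is terminal -1 (X); from 18 depth 18
for X: play +1, pass -1

zugzwang(18, X) = False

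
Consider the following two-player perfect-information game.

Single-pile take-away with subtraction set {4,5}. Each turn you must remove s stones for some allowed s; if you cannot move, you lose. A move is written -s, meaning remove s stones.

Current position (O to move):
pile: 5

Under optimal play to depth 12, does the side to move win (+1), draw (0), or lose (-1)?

value(5, O) = +1

ply 1, O at 5 | -4=+1→1*; -5=+1→0
ply 2: 1 is terminal -1 (X); from 5 depth 12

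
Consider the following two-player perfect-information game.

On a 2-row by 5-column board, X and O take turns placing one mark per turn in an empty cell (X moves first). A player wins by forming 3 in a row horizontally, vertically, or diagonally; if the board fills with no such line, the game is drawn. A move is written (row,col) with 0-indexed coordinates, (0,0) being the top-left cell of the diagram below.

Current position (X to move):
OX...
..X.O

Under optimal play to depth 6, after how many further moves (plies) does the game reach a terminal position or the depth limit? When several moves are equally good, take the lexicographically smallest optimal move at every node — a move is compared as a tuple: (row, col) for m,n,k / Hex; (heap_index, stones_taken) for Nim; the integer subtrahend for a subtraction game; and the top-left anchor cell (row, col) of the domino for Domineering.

p1 X@[OX.../..X.O]: (0,2)[OXX../..X.O]+1* (0,3)[OX.X./..X.O]+1 (0,4)[OX..X/..X.O]+0 (1,0)[OX.../X.X.O]+0 (1,1)[OX.../.XX.O]+1 (1,3)[OX.../..XXO]+0
p2 O@[OXX../..X.O]: (0,3)[OXXO./..X.O]-1* (0,4)[OXX.O/..X.O]-1 (1,0)[OXX../O.X.O]-1 (1,1)[OXX../.OX.O]-1 (1,3)[OXX../..XOO]-1
p3 X@[OXXO./..X.O]: (0,4)[OXXOX/..X.O]+0 (1,0)[OXXO./X.X.O]+0 (1,1)[OXXO./.XX.O]+1* (1,3)[OXXO./..XXO]+0
p4 O@[OXXO./.XX.O]: (0,4)[OXXOO/.XX.O]-1* (1,0)[OXXO./OXX.O]-1 (1,3)[OXXO./.XXOO]-1
p5 X@[OXXOO/.XX.O]: (1,0)[OXXOO/XXX.O]+1* (1,3)[OXXOO/.XXXO]+1
p6 O@[OXXOO/XXX.O] terminal -1; root [OX.../..X.O] d6

PV length from [OX.../..X.O]: 5 plies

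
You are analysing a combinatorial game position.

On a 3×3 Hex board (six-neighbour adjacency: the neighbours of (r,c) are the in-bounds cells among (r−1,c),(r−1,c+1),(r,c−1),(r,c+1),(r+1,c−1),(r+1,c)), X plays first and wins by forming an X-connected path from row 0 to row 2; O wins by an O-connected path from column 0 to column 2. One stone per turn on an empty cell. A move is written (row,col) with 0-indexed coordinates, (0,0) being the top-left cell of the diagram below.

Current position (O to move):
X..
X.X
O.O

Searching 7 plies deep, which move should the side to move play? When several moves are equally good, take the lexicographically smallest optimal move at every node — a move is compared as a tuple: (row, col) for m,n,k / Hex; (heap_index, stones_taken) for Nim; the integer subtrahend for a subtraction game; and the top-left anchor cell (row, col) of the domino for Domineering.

O's best at [X../X.X/O.O]: (0,2)

p1 O@[X../X.X/O.O]: (0,1)[XO./X.X/O.O]-1 (0,2)[X.O/X.X/O.O]+1* (1,1)[X../XOX/O.O]+1 (2,1)[X../X.X/OOO]+1
p2 X@[X.O/X.X/O.O]: (0,1)[XXO/X.X/O.O]-1* (1,1)[X.O/XXX/O.O]-1 (2,1)[X.O/X.X/OXO]-1
p3 O@[XXO/X.X/O.O]: (1,1)[XXO/XOX/O.O]+1* (2,1)[XXO/X.X/OOO]+1
p4 X@[XXO/XOX/O.O] terminal -1; root [X../X.X/O.O] d7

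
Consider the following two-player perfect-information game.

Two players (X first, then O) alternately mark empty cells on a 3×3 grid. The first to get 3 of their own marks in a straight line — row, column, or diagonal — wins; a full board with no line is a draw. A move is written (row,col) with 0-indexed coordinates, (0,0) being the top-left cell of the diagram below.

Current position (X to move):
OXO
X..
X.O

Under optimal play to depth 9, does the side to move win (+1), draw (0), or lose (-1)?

value(OXO/X../X.O, X) = -1

[OXO/X../X.O] X move#1: (1,1):-1/OXO/XX./X.O*, (1,2):-1/OXO/X.X/X.O, (2,1):-1/OXO/X../XXO
[OXO/XX./X.O] O move#2: (1,2):+1/OXO/XXO/X.O*, (2,1):-1/OXO/XX./XOO
[OXO/XXO/X.O] end (terminal -1, X#3); searched OXO/X../X.O to 9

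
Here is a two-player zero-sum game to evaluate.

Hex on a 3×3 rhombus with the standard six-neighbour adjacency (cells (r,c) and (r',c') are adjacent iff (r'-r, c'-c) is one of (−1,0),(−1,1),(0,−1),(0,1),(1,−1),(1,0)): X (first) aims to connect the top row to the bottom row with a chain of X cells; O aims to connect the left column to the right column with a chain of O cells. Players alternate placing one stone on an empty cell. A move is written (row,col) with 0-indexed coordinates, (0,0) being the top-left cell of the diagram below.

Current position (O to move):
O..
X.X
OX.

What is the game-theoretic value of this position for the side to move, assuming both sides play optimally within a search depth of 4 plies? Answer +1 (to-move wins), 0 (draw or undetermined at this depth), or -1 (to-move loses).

ply 1, O at O../X.X/OX. | (0,1)=-1→OO./X.X/OX.; (0,2)=+1→O.O/X.X/OX.*; (1,1)=-1→O../XOX/OX.; (2,2)=-1→O../X.X/OXO
ply 2, X at O.O/X.X/OX. | (0,1)=-1→OXO/X.X/OX.*; (1,1)=-1→O.O/XXX/OX.; (2,2)=-1→O.O/X.X/OXX
ply 3, O at OXO/X.X/OX. | (1,1)=+1→OXO/XOX/OX.*; (2,2)=-1→OXO/X.X/OXO
ply 4: OXO/XOX/OX. is terminal -1 (X); from O../X.X/OX. depth 4

value(O../X.X/OX., O) = +1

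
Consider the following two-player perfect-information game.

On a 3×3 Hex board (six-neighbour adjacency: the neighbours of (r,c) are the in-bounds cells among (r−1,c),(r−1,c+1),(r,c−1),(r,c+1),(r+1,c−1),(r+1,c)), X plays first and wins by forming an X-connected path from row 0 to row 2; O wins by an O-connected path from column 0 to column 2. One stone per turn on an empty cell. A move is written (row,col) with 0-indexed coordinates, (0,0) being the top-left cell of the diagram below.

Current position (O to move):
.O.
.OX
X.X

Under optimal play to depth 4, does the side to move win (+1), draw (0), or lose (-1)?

value(.O./.OX/X.X, O) = +1

p1 O@[.O./.OX/X.X]: (0,0)[OO./.OX/X.X]-1 (0,2)[.OO/.OX/X.X]+1* (1,0)[.O./OOX/X.X]-1 (2,1)[.O./.OX/XOX]-1
p2 X@[.OO/.OX/X.X]: (0,0)[XOO/.OX/X.X]-1* (1,0)[.OO/XOX/X.X]-1 (2,1)[.OO/.OX/XXX]-1
p3 O@[XOO/.OX/X.X]: (1,0)[XOO/OOX/X.X]+1* (2,1)[XOO/.OX/XOX]-1
p4 X@[XOO/OOX/X.X] terminal -1; root [.O./.OX/X.X] d4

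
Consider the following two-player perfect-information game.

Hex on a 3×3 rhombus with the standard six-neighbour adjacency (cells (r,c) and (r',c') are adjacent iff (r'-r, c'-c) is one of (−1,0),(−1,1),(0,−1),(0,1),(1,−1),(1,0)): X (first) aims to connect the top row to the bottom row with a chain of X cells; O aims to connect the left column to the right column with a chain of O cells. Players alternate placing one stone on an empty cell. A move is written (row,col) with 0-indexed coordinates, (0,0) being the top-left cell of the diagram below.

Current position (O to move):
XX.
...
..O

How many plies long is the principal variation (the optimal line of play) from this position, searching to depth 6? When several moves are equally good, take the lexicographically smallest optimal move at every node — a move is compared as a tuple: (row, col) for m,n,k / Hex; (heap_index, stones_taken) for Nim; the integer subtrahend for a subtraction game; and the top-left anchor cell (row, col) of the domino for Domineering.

PV length from [XX./.../..O]: 5 plies

ply 1, O at XX./.../..O | (0,2)=-1→XXO/.../..O; (1,0)=-1→XX./O../..O; (1,1)=+1→XX./.O./..O*; (1,2)=-1→XX./..O/..O; (2,0)=+1→XX./.../O.O; (2,1)=-1→XX./.../.OO
ply 2, X at XX./.O./..O | (0,2)=-1→XXX/.O./..O*; (1,0)=-1→XX./XO./..O; (1,2)=-1→XX./.OX/..O; (2,0)=-1→XX./.O./X.O; (2,1)=-1→XX./.O./.XO
ply 3, O at XXX/.O./..O | (1,0)=+1→XXX/OO./..O*; (1,2)=+1→XXX/.OO/..O; (2,0)=+1→XXX/.O./O.O; (2,1)=+1→XXX/.O./.OO
ply 4, X at XXX/OO./..O | (1,2)=-1→XXX/OOX/..O*; (2,0)=-1→XXX/OO./X.O; (2,1)=-1→XXX/OO./.XO
ply 5, O at XXX/OOX/..O | (2,0)=-1→XXX/OOX/O.O; (2,1)=+1→XXX/OOX/.OO*
ply 6: XXX/OOX/.OO is terminal -1 (X); from XX./.../..O depth 6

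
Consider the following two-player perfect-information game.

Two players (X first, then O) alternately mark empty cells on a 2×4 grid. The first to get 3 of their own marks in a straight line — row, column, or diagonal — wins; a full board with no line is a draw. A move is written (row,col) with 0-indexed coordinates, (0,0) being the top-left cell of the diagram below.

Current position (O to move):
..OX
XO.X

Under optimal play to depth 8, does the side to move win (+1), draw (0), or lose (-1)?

p1 O@[..OX/XO.X]: (0,0)[O.OX/XO.X]+0* (0,1)[.OOX/XO.X]+0 (1,2)[..OX/XOOX]+0
p2 X@[O.OX/XO.X]: (0,1)[OXOX/XO.X]+0* (1,2)[O.OX/XOXX]-1
p3 O@[OXOX/XO.X]: (1,2)[OXOX/XOOX]+0*
p4 X@[OXOX/XOOX] terminal +0; root [..OX/XO.X] d8

value(..OX/XO.X, O) = 0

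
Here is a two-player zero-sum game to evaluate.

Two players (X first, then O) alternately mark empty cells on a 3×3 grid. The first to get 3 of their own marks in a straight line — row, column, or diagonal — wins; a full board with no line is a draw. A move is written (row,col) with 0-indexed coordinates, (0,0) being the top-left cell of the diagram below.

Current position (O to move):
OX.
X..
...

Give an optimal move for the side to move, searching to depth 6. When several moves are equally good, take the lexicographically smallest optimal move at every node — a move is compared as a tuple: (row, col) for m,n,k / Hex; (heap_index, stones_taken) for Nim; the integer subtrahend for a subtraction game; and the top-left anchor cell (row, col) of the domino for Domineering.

p1 O@[OX./X../...]: (0,2)[OXO/X../...]-1 (1,1)[OX./XO./...]+0* (1,2)[OX./X.O/...]+0 (2,0)[OX./X../O..]-1 (2,1)[OX./X../.O.]+0 (2,2)[OX./X../..O]-1
p2 X@[OX./XO./...]: (0,2)[OXX/XO./...]-1 (1,2)[OX./XOX/...]-1 (2,0)[OX./XO./X..]-1 (2,1)[OX./XO./.X.]-1 (2,2)[OX./XO./..X]+0*
p3 O@[OX./XO./..X]: (0,2)[OXO/XO./..X]+0* (1,2)[OX./XOO/..X]+0 (2,0)[OX./XO./O.X]+0 (2,1)[OX./XO./.OX]+0
p4 X@[OXO/XO./..X]: (1,2)[OXO/XOX/..X]-1 (2,0)[OXO/XO./X.X]+0* (2,1)[OXO/XO./.XX]-1
p5 O@[OXO/XO./X.X]: (1,2)[OXO/XOO/X.X]-1 (2,1)[OXO/XO./XOX]+0*
p6 X@[OXO/XO./XOX]: (1,2)[OXO/XOX/XOX]+0*
p7 O@[OXO/XOX/XOX] terminal +0; root [OX./X../...] d6

O's best at [OX./X../...]: (1,1)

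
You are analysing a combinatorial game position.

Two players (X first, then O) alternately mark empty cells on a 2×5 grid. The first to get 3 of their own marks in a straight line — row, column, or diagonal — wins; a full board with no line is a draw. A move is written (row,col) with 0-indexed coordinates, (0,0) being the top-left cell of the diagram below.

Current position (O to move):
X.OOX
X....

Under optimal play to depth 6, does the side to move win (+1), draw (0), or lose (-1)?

ply 1, O at X.OOX/X.... | (0,1)=+1→XOOOX/X....*; (1,1)=+0→X.OOX/XO...; (1,2)=+1→X.OOX/X.O..; (1,3)=+1→X.OOX/X..O.; (1,4)=+0→X.OOX/X...O
ply 2: XOOOX/X.... is terminal -1 (X); from X.OOX/X.... depth 6

value(X.OOX/X...., O) = +1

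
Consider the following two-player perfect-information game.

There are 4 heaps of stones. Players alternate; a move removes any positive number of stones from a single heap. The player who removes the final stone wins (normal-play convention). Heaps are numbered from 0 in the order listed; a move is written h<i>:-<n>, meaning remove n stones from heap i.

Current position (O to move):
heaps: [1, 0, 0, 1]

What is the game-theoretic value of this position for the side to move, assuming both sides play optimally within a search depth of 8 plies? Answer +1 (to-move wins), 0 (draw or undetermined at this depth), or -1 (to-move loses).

value((1,0,0,1), O) = -1

p1 O@[(1,0,0,1)]: h0:-1[(0,0,0,1)]-1* h3:-1[(1,0,0,0)]-1
p2 X@[(0,0,0,1)]: h3:-1[(0,0,0,0)]+1*
p3 O@[(0,0,0,0)] terminal -1; root [(1,0,0,1)] d8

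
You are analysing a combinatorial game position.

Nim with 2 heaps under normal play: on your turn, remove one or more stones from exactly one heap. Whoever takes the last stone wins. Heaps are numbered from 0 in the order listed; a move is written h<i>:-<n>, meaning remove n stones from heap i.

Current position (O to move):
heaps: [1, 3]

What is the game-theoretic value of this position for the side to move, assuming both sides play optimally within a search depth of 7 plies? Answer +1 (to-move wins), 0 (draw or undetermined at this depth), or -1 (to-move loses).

value((1,3), O) = +1

ply 1, O at (1,3) | h0:-1=-1→(0,3); h1:-1=-1→(1,2); h1:-2=+1→(1,1)*; h1:-3=-1→(1,0)
ply 2, X at (1,1) | h0:-1=-1→(0,1)*; h1:-1=-1→(1,0)
ply 3, O at (0,1) | h1:-1=+1→(0,0)*
ply 4: (0,0) is terminal -1 (X); from (1,3) depth 7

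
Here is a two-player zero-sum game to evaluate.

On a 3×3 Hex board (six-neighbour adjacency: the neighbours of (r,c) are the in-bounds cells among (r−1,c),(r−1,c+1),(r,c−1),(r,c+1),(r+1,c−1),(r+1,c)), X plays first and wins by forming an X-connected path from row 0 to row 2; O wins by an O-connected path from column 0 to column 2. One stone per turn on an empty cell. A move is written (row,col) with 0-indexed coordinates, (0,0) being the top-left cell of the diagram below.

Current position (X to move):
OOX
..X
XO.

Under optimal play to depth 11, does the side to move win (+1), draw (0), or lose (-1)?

[OOX/..X/XO.] X move#1: (1,0):+1/OOX/X.X/XO.*, (1,1):+1/OOX/.XX/XO., (2,2):+1/OOX/..X/XOX
[OOX/X.X/XO.] O move#2: (1,1):-1/OOX/XOX/XO.*, (2,2):-1/OOX/X.X/XOO
[OOX/XOX/XO.] X move#3: (2,2):+1/OOX/XOX/XOX*
[OOX/XOX/XOX] end (terminal -1, O#4); searched OOX/..X/XO. to 11

value(OOX/..X/XO., X) = +1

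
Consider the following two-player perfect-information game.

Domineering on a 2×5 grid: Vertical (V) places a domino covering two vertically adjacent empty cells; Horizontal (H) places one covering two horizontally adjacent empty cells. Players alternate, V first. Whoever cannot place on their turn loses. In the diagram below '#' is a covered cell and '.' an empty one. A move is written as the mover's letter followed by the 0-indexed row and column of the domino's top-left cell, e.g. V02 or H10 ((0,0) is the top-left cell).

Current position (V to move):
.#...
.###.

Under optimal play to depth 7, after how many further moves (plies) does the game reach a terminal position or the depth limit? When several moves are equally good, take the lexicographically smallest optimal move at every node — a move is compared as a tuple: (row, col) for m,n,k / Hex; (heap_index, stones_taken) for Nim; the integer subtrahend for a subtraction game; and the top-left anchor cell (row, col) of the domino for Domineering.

PV length from [.#.../.###.]: 3 plies

p1 V@[.#.../.###.]: V00[##.../####.]-1 V04[.#..#/.####]+1*
p2 H@[.#..#/.####]: H02[.####/.####]-1*
p3 V@[.####/.####]: V00[#####/#####]+1*
p4 H@[#####/#####] terminal -1; root [.#.../.###.] d7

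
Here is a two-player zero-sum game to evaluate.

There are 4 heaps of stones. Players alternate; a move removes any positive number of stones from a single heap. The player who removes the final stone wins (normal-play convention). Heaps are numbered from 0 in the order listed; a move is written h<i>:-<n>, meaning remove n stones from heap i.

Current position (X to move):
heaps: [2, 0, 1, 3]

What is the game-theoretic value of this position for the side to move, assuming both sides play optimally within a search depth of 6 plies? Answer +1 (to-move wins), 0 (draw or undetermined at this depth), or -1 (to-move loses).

ply 1, X at (2,0,1,3) | h0:-1=-1→(1,0,1,3)*; h0:-2=-1→(0,0,1,3); h2:-1=-1→(2,0,0,3); h3:-1=-1→(2,0,1,2); h3:-2=-1→(2,0,1,1); h3:-3=-1→(2,0,1,0)
ply 2, O at (1,0,1,3) | h0:-1=-1→(0,0,1,3); h2:-1=-1→(1,0,0,3); h3:-1=-1→(1,0,1,2); h3:-2=-1→(1,0,1,1); h3:-3=+1→(1,0,1,0)*
ply 3, X at (1,0,1,0) | h0:-1=-1→(0,0,1,0)*; h2:-1=-1→(1,0,0,0)
ply 4, O at (0,0,1,0) | h2:-1=+1→(0,0,0,0)*
ply 5: (0,0,0,0) is terminal -1 (X); from (2,0,1,3) depth 6

value((2,0,1,3), X) = -1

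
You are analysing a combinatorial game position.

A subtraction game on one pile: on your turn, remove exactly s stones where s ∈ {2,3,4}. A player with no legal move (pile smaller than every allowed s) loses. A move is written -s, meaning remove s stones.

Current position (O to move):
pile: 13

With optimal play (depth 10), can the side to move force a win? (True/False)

O winning at [13]: False

p1 O@[13]: -2[11]-1* -3[10]-1 -4[9]-1
p2 X@[11]: -2[9]-1 -3[8]-1 -4[7]+1*
p3 O@[7]: -2[5]-1* -3[4]-1 -4[3]-1
p4 X@[5]: -2[3]-1 -3[2]-1 -4[1]+1*
p5 O@[1] terminal -1; root [13] d10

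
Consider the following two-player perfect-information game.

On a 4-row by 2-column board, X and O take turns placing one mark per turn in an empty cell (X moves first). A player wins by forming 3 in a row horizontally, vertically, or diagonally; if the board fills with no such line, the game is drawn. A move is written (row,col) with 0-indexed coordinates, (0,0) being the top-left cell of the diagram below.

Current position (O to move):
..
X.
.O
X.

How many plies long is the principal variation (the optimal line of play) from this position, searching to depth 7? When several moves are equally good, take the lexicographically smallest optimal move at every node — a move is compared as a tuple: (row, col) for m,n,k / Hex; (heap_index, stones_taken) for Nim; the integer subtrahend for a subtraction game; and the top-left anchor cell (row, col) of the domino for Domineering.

PV length from [../X./.O/X.]: 5 plies

p1 O@[../X./.O/X.]: (0,0)[O./X./.O/X.]-1 (0,1)[.O/X./.O/X.]-1 (1,1)[../XO/.O/X.]-1 (2,0)[../X./OO/X.]+0* (3,1)[../X./.O/XO]-1
p2 X@[../X./OO/X.]: (0,0)[X./X./OO/X.]-1 (0,1)[.X/X./OO/X.]+0* (1,1)[../XX/OO/X.]+0 (3,1)[../X./OO/XX]+0
p3 O@[.X/X./OO/X.]: (0,0)[OX/X./OO/X.]+0* (1,1)[.X/XO/OO/X.]+0 (3,1)[.X/X./OO/XO]+0
p4 X@[OX/X./OO/X.]: (1,1)[OX/XX/OO/X.]+0* (3,1)[OX/X./OO/XX]+0
p5 O@[OX/XX/OO/X.]: (3,1)[OX/XX/OO/XO]+0*
p6 X@[OX/XX/OO/XO] terminal +0; root [../X./.O/X.] d7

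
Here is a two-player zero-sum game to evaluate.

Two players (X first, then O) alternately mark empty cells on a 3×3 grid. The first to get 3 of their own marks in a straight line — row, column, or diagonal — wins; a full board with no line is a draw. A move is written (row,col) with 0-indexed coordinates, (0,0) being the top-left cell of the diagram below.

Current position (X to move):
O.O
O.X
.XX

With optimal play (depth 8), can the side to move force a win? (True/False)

[O.O/O.X/.XX] X move#1: (0,1):-1/OXO/O.X/.XX, (1,1):-1/O.O/OXX/.XX, (2,0):+1/O.O/O.X/XXX*
[O.O/O.X/XXX] end (terminal -1, O#2); searched O.O/O.X/.XX to 8

X winning at [O.O/O.X/.XX]: True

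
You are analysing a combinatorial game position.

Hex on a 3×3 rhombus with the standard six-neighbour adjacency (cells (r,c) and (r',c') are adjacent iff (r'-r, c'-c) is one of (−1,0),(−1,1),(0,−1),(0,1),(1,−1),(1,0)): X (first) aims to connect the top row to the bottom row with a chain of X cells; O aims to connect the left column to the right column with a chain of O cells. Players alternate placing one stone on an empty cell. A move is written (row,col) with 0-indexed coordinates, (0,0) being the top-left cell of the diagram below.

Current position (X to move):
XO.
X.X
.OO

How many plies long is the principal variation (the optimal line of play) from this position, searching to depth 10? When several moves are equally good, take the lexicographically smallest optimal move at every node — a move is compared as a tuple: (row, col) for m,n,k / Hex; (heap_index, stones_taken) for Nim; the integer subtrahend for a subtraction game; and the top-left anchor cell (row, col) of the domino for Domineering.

ply 1, X at XO./X.X/.OO | (0,2)=-1→XOX/X.X/.OO; (1,1)=-1→XO./XXX/.OO; (2,0)=+1→XO./X.X/XOO*
ply 2: XO./X.X/XOO is terminal -1 (O); from XO./X.X/.OO depth 10

PV length from [XO./X.X/.OO]: 1 ply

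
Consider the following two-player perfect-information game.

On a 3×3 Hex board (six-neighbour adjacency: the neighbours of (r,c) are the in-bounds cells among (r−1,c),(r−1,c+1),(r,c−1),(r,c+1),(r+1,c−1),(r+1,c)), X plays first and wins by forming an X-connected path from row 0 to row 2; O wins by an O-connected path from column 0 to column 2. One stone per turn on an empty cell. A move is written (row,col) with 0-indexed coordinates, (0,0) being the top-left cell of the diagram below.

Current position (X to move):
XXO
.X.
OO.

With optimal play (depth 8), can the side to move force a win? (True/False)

p1 X@[XXO/.X./OO.]: (1,0)[XXO/XX./OO.]-1* (1,2)[XXO/.XX/OO.]-1 (2,2)[XXO/.X./OOX]-1
p2 O@[XXO/XX./OO.]: (1,2)[XXO/XXO/OO.]+1* (2,2)[XXO/XX./OOO]+1
p3 X@[XXO/XXO/OO.] terminal -1; root [XXO/.X./OO.] d8

X winning at [XXO/.X./OO.]: False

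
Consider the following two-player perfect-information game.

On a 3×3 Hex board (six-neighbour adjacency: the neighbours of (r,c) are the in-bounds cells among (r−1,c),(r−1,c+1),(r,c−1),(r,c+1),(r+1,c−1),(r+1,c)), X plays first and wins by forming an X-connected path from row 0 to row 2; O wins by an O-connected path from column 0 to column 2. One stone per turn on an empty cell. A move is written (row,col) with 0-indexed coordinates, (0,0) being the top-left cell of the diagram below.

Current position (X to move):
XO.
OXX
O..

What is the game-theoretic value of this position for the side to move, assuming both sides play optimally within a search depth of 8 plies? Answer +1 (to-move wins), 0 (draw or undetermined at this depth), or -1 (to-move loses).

value(XO./OXX/O.., X) = +1

ply 1, X at XO./OXX/O.. | (0,2)=+1→XOX/OXX/O..*; (2,1)=-1→XO./OXX/OX.; (2,2)=-1→XO./OXX/O.X
ply 2, O at XOX/OXX/O.. | (2,1)=-1→XOX/OXX/OO.*; (2,2)=-1→XOX/OXX/O.O
ply 3, X at XOX/OXX/OO. | (2,2)=+1→XOX/OXX/OOX*
ply 4: XOX/OXX/OOX is terminal -1 (O); from XO./OXX/O.. depth 8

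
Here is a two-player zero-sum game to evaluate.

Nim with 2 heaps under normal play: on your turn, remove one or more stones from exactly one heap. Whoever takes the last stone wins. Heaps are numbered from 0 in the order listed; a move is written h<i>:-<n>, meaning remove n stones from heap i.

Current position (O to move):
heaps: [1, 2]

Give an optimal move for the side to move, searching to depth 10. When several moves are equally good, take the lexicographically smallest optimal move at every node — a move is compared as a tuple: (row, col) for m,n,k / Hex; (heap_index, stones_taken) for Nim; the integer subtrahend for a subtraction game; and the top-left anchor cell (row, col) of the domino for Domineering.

O's best at [(1,2)]: h1:-1

p1 O@[(1,2)]: h0:-1[(0,2)]-1 h1:-1[(1,1)]+1* h1:-2[(1,0)]-1
p2 X@[(1,1)]: h0:-1[(0,1)]-1* h1:-1[(1,0)]-1
p3 O@[(0,1)]: h1:-1[(0,0)]+1*
p4 X@[(0,0)] terminal -1; root [(1,2)] d10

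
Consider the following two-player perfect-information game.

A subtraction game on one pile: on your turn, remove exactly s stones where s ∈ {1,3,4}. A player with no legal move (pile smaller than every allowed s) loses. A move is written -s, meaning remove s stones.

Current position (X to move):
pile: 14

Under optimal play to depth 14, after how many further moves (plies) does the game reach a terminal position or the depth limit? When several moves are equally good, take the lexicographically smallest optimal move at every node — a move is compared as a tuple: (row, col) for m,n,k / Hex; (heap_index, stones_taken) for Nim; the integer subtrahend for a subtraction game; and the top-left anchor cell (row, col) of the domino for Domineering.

PV length from [14]: 8 plies

[14] X move#1: -1:-1/13*, -3:-1/11, -4:-1/10
[13] O move#2: -1:-1/12, -3:-1/10, -4:+1/9*
[9] X move#3: -1:-1/8*, -3:-1/6, -4:-1/5
[8] O move#4: -1:+1/7*, -3:-1/5, -4:-1/4
[7] X move#5: -1:-1/6*, -3:-1/4, -4:-1/3
[6] O move#6: -1:-1/5, -3:-1/3, -4:+1/2*
[2] X move#7: -1:-1/1*
[1] O move#8: -1:+1/0*
[0] end (terminal -1, X#9); searched 14 to 14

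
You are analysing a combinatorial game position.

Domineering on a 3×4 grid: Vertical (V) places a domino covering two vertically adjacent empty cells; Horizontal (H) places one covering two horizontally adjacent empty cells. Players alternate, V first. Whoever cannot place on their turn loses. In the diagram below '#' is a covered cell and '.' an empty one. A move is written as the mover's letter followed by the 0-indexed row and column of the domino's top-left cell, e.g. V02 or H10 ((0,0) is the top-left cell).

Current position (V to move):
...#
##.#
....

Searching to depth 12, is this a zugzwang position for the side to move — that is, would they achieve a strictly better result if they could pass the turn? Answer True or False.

zugzwang(...#/##.#/...., V) = False

[...#/##.#/....] V move#1: V02:-1/..##/####/....*, V12:-1/...#/####/..#.
[..##/####/....] H move#2: H00:+1/####/####/....*, H20:+1/..##/####/##.., H21:+1/..##/####/.##., H22:+1/..##/####/..##
[####/####/....] end (terminal -1, V#3); searched ...#/##.#/.... to 12
pass branch (H moves first from the same position):
  | [...#/##.#/....] H move#1: H00:+1/##.#/##.#/....*, H01:+1/.###/##.#/...., H20:+1/...#/##.#/##.., H21:+1/...#/##.#/.##., H22:+1/...#/##.#/..##
  | [##.#/##.#/....] V move#2: V02:-1/####/####/....*, V12:-1/##.#/####/..#.
  | [####/####/....] H move#3: H20:+1/####/####/##..*, H21:+1/####/####/.##., H22:+1/####/####/..##
  | [####/####/##..] end (terminal -1, V#4); searched ...#/##.#/.... to 12
V moving scores -1; V passing scores -1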